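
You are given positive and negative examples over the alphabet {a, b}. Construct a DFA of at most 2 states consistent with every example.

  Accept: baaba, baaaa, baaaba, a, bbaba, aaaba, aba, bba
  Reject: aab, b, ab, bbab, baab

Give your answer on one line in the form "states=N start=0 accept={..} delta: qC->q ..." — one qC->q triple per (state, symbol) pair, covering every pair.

states=2 start=0 accept={0} delta: 0a->0 0b->1 1a->0 1b->0

Fold the examples into a partial DFA from state 0: repeatedly fix the first undefined (state, symbol) met by the shortest-then-alphabetical prefix, trying targets in increasing order and rejecting any under which an Accept and a Reject string meet in one state with the same remainder; add a state when all current targets are rejected. Accepting states are where Accept strings end.
a: 0a undefined. 0a->0: ok.
b: 0b undefined. 0b->0: no, baaba/aab meet in 0. Open state 1: 0b->1.
ba: 1a undefined. 1a->0: ok.
bb: 1b undefined. 1b->0: ok.
All examples now run through 2 states with every (state, symbol) defined. Accept strings end in {0}, Reject strings end in {1}; accept={0}.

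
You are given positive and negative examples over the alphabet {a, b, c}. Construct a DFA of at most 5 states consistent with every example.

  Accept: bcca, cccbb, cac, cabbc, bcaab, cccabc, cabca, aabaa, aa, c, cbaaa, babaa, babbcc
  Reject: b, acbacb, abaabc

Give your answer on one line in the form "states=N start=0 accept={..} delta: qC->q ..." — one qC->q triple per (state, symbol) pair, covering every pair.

states=4 start=0 accept={0,2,3} delta: 0a->0 0b->1 0c->0 1a->2 1b->0 1c->2 2a->3 2b->0 2c->0 3a->2 3b->3 3c->1

Fold the examples into a partial DFA from state 0: repeatedly fix the first undefined (state, symbol) met by the shortest-then-alphabetical prefix, trying targets in increasing order and rejecting any under which an Accept and a Reject string meet in one state with the same remainder; add a state when all current targets are rejected. Accepting states are where Accept strings end.
a: 0a undefined. 0a->0: ok.
b: 0b undefined. 0b->0: no, aabaa/b meet in 0. Open state 1: 0b->1.
c: 0c undefined. 0c->0: ok.
ba: 1a undefined. 1a->0: no, cccabc/abaabc meet in 1 with "c" left. 1a->1: no, cabbc/abaabc meet in 1 with "bc" left. Open state 2: 1a->2.
bc: 1c undefined. 1c->0: no, bcaab/b meet in 1. 1c->1: no, cccabc/b meet in 1. 1c->2: ok.
bab: 2b undefined. 2b->0: ok.
bca: 2a undefined. 2a->0: no, bcaab/b meet in 1. 2a->1: no, cabbc/abaabc meet in 1 with "bc" left. 2a->2: no, cac/abaabc meet in 0. Open state 3: 2a->3.
bcc: 2c undefined. 2c->0: ok.
bcaa: 3a undefined. 3a->0: no, bcaab/b meet in 1. 3a->1: no, cbaaa/b meet in 1. 3a->2: ok.
cabb: 1b undefined. 1b->0: ok.
abaab: 3b undefined. 3b->0: no, bcca/abaabc meet in 0. 3b->1: no, cccabc/abaabc meet in 2. 3b->2: no, bcca/abaabc meet in 0. 3b->3: ok.
abaabc: 3c undefined. 3c->0: no, bcca/abaabc meet in 0. 3c->1: ok.
All examples now run through 4 states with every (state, symbol) defined. Accept strings end in {0,2,3}, Reject strings end in {1}; accept={0,2,3}.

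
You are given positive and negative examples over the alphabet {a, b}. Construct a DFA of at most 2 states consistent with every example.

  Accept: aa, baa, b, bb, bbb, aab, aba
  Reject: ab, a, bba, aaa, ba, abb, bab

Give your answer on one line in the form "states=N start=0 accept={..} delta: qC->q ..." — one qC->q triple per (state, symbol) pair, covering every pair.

State merging on the prefix tree: take the shortest (then alphabetical) example prefix whose next move is undefined and point that move at state 0, else 1, else 2, ...; a target is out if some Accept/Reject pair would then sit in one state with the same input left (inseparable). If every existing state is out, open a new one.
a: 0a undefined. 0a->0: no, aa/a meet in 0. Open state 1: 0a->1.
b: 0b undefined. 0b->0: ok.
aa: 1a undefined. 1a->0: ok.
ab: 1b undefined. 1b->0: no, aa/ab meet in 0. 1b->1: ok.
All examples now run through 2 states with every (state, symbol) defined. Accept strings end in {0}, Reject strings end in {1}; accept={0}.

states=2 start=0 accept={0} delta: 0a->1 0b->0 1a->0 1b->1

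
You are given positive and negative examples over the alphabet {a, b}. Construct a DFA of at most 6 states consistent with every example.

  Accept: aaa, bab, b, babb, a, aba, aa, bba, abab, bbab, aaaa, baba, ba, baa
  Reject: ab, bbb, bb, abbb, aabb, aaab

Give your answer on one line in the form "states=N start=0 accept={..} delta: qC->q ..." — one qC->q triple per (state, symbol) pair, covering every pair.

states=5 start=0 accept={0,1,2,4} delta: 0a->1 0b->2 1a->0 1b->3 2a->4 2b->3 3a->0 3b->3 4a->0 4b->0

Fold the examples into a partial DFA from state 0: repeatedly fix the first undefined (state, symbol) met by the shortest-then-alphabetical prefix, trying targets in increasing order and rejecting any under which an Accept and a Reject string meet in one state with the same remainder; add a state when all current targets are rejected. Accepting states are where Accept strings end.
a: 0a undefined. 0a->0: no, b/ab meet in 0 with "b" left. Open state 1: 0a->1.
b: 0b undefined. 0b->0: no, bab/ab meet in 1 with "b" left. 0b->1: no, babb/aabb meet in 1 with "abb" left. Open state 2: 0b->2.
aa: 1a undefined. 1a->0: ok.
ab: 1b undefined. 1b->0: no, aa/ab meet in 0. 1b->1: no, aaa/ab meet in 1. 1b->2: no, b/ab meet in 2. Open state 3: 1b->3.
ba: 2a undefined. 2a->0: no, babb/bb meet in 2 with "b" left. 2a->1: no, bab/ab meet in 3. 2a->2: no, bab/bb meet in 2 with "b" left. 2a->3: no, babb/abbb meet in 3 with "bb" left. Open state 4: 2a->4.
bb: 2b undefined. 2b->0: no, b/bbb meet in 2. 2b->1: no, aaa/bb meet in 1. 2b->2: no, b/bbb meet in 2. 2b->3: ok.
aba: 3a undefined. 3a->0: ok.
abb: 3b undefined. 3b->0: no, b/abbb meet in 2. 3b->1: no, aaa/bbb meet in 1. 3b->2: no, b/bbb meet in 2. 3b->3: ok.
baa: 4a undefined. 4a->0: ok.
bab: 4b undefined. 4b->0: ok.
All examples now run through 5 states with every (state, symbol) defined. Accept strings end in {0,1,2,4}, Reject strings end in {3}; accept={0,1,2,4}.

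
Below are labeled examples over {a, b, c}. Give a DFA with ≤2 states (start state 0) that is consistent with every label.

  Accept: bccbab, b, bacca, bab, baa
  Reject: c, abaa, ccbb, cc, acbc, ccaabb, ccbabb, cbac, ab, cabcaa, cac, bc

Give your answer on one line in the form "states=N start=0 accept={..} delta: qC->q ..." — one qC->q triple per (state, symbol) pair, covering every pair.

states=2 start=0 accept={1} delta: 0a->1 0b->1 0c->0 1a->0 1b->0 1c->0

State merging on the prefix tree: take the shortest (then alphabetical) example prefix whose next move is undefined and point that move at state 0, else 1, else 2, ...; a target is out if some Accept/Reject pair would then sit in one state with the same input left (inseparable). If every existing state is out, open a new one.
a: 0a undefined. 0a->0: no, b/ab meet in 0 with "b" left. Open state 1: 0a->1.
b: 0b undefined. 0b->0: no, bab/ab meet in 1 with "b" left. 0b->1: ok.
c: 0c undefined. 0c->0: ok.
ab: 1b undefined. 1b->0: ok.
ac: 1c undefined. 1c->0: ok.
ba: 1a undefined. 1a->0: ok.
All examples now run through 2 states with every (state, symbol) defined. Accept strings end in {1}, Reject strings end in {0}; accept={1}.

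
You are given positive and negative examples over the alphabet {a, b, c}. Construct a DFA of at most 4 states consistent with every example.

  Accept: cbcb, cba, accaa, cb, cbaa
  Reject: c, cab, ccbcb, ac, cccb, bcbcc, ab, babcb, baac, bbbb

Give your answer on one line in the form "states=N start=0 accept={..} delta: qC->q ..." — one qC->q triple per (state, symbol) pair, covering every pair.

State merging on the prefix tree: take the shortest (then alphabetical) example prefix whose next move is undefined and point that move at state 0, else 1, else 2, ...; a target is out if some Accept/Reject pair would then sit in one state with the same input left (inseparable). If every existing state is out, open a new one.
a: 0a undefined. 0a->0: ok.
b: 0b undefined. 0b->0: no, cb/babcb meet in 0 with "cb" left. Open state 1: 0b->1.
c: 0c undefined. 0c->0: no, cbcb/ccbcb meet in 1 with "cb" left. 0c->1: ok.
ba: 1a undefined. 1a->0: ok.
bb: 1b undefined. 1b->0: no, cbcb/bbbb meet in 0. 1b->1: no, cbcb/babcb meet in 1 with "cb" left. Open state 2: 1b->2.
bc: 1c undefined. 1c->0: no, cb/cccb meet in 2. 1c->1: no, cbcb/ccbcb meet in 2 with "cb" left. 1c->2: no, cbcb/cccb meet in 2 with "cb" left. Open state 3: 1c->3.
bbb: 2b undefined. 2b->0: ok.
bcb: 3b undefined. 3b->0: no, cb/ccbcb meet in 2. 3b->1: ok.
cba: 2a undefined. 2a->0: ok.
cbc: 2c undefined. 2c->0: no, cbcb/c meet in 1. 2c->1: ok.
ccc: 3c undefined. 3c->0: no, cba/bcbcc meet in 0. 3c->1: no, cbcb/cccb meet in 2. 3c->2: no, cbcb/bcbcc meet in 2. 3c->3: ok.
acca: 3a undefined. 3a->0: ok.
All examples now run through 4 states with every (state, symbol) defined. Accept strings end in {0,2}, Reject strings end in {1,3}; accept={0,2}.

states=4 start=0 accept={0,2} delta: 0a->0 0b->1 0c->1 1a->0 1b->2 1c->3 2a->0 2b->0 2c->1 3a->0 3b->1 3c->3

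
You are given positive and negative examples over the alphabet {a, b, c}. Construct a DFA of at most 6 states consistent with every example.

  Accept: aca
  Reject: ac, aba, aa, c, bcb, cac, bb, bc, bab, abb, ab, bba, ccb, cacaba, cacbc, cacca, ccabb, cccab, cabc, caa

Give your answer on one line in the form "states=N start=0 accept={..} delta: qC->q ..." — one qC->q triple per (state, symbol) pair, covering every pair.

Grow the machine one transition at a time. Run the examples from 0; the earliest place one falls off (shortest prefix, ties alphabetical) gets sent to the lowest-numbered state that keeps every Accept/Reject pair distinguishable — a pair clashes when both reach the same state with identical unread suffix — and to a fresh state only if none does.
a: 0a undefined. 0a->0: ok.
b: 0b undefined. 0b->0: ok.
c: 0c undefined. 0c->0: no, aca/ac meet in 0. Open state 1: 0c->1.
ca: 1a undefined. 1a->0: no, aca/aba meet in 0. 1a->1: no, aca/ac meet in 1. Open state 2: 1a->2.
cc: 1c undefined. 1c->0: ok.
bcb: 1b undefined. 1b->0: ok.
caa: 2a undefined. 2a->0: ok.
cab: 2b undefined. 2b->0: ok.
cac: 2c undefined. 2c->0: no, aca/cacca meet in 2. 2c->1: ok.
All examples now run through 3 states with every (state, symbol) defined. Accept strings end in {2}, Reject strings end in {0,1}; accept={2}.

states=3 start=0 accept={2} delta: 0a->0 0b->0 0c->1 1a->2 1b->0 1c->0 2a->0 2b->0 2c->1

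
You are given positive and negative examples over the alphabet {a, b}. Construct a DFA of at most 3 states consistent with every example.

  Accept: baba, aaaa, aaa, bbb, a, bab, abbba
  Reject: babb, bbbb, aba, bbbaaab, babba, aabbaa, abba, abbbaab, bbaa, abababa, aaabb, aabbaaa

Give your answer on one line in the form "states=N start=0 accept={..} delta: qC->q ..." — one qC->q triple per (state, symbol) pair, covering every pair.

states=3 start=0 accept={0} delta: 0a->0 0b->1 1a->2 1b->2 2a->1 2b->0

State merging on the prefix tree: take the shortest (then alphabetical) example prefix whose next move is undefined and point that move at state 0, else 1, else 2, ...; a target is out if some Accept/Reject pair would then sit in one state with the same input left (inseparable). If every existing state is out, open a new one.
a: 0a undefined. 0a->0: ok.
b: 0b undefined. 0b->0: no, baba/babb meet in 0. Open state 1: 0b->1.
ba: 1a undefined. 1a->0: no, baba/aba meet in 0. 1a->1: no, baba/abba meet in 1 with "ba" left. Open state 2: 1a->2.
bb: 1b undefined. 1b->0: no, aaaa/bbbb meet in 0. 1b->1: no, bbb/bbbb meet in 1. 1b->2: ok.
bab: 2b undefined. 2b->0: ok.
bba: 2a undefined. 2a->0: no, baba/aabbaa meet in 0. 2a->1: ok.
All examples now run through 3 states with every (state, symbol) defined. Accept strings end in {0}, Reject strings end in {1,2}; accept={0}.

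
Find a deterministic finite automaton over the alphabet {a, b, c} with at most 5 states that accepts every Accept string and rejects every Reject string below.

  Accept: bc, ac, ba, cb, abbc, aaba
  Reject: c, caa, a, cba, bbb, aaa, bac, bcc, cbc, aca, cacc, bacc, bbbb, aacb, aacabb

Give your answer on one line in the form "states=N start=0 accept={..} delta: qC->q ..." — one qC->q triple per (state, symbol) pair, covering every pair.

states=5 start=0 accept={0,2} delta: 0a->1 0b->1 0c->1 1a->2 1b->2 1c->0 2a->1 2b->3 2c->4 3a->0 3b->1 3c->0 4a->1 4b->1 4c->1

State merging on the prefix tree: take the shortest (then alphabetical) example prefix whose next move is undefined and point that move at state 0, else 1, else 2, ...; a target is out if some Accept/Reject pair would then sit in one state with the same input left (inseparable). If every existing state is out, open a new one.
a: 0a undefined. 0a->0: no, ac/c meet in 0 with "c" left. Open state 1: 0a->1.
b: 0b undefined. 0b->0: no, bc/c meet in 0 with "c" left. 0b->1: ok.
c: 0c undefined. 0c->0: no, bc/cbc meet in 1 with "c" left. 0c->1: ok.
aa: 1a undefined. 1a->0: no, bc/cacc meet in 1 with "c" left. 1a->1: no, bc/bac meet in 1 with "c" left. Open state 2: 1a->2.
ab: 1b undefined. 1b->0: no, cb/bbbb meet in 0. 1b->1: no, bc/cbc meet in 1 with "c" left. 1b->2: ok.
ac: 1c undefined. 1c->0: ok.
aaa: 2a undefined. 2a->0: no, bc/caa meet in 0. 2a->1: ok.
aab: 2b undefined. 2b->0: no, bc/bbb meet in 0. 2b->1: no, ba/bbbb meet in 2. 2b->2: no, ba/bbb meet in 2. Open state 3: 2b->3.
aac: 2c undefined. 2c->0: no, bc/bac meet in 0. 2c->1: no, bc/cacc meet in 0. 2c->2: no, ba/bac meet in 2. 2c->3: no, abbc/cacc meet in 3 with "c" left. Open state 4: 2c->4.
aaba: 3a undefined. 3a->0: ok.
aaca: 4a undefined. 4a->0: no, ba/aacabb meet in 2. 4a->1: ok.
aacb: 4b undefined. 4b->0: no, bc/aacb meet in 0. 4b->1: ok.
abbc: 3c undefined. 3c->0: ok.
bacc: 4c undefined. 4c->0: no, bc/cacc meet in 0. 4c->1: ok.
bbbb: 3b undefined. 3b->0: no, bc/bbbb meet in 0. 3b->1: ok.
All examples now run through 5 states with every (state, symbol) defined. Accept strings end in {0,2}, Reject strings end in {1,3,4}; accept={0,2}.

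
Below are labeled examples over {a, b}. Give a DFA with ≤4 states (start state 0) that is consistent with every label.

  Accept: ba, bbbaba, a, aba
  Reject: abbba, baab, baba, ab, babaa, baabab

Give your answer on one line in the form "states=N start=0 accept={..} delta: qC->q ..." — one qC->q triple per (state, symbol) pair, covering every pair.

states=4 start=0 accept={0,2} delta: 0a->0 0b->1 1a->2 1b->2 2a->0 2b->3 3a->3 3b->0

State merging on the prefix tree: take the shortest (then alphabetical) example prefix whose next move is undefined and point that move at state 0, else 1, else 2, ...; a target is out if some Accept/Reject pair would then sit in one state with the same input left (inseparable). If every existing state is out, open a new one.
a: 0a undefined. 0a->0: ok.
b: 0b undefined. 0b->0: no, ba/abbba meet in 0. Open state 1: 0b->1.
ba: 1a undefined. 1a->0: no, ba/baba meet in 0. 1a->1: no, ba/ab meet in 1. Open state 2: 1a->2.
bb: 1b undefined. 1b->0: no, ba/abbba meet in 2. 1b->1: no, ba/abbba meet in 2. 1b->2: ok.
baa: 2a undefined. 2a->0: ok.
bab: 2b undefined. 2b->0: no, a/abbba meet in 0. 2b->1: no, ba/abbba meet in 2. 2b->2: no, ba/baabab meet in 2. Open state 3: 2b->3.
baba: 3a undefined. 3a->0: no, a/abbba meet in 0. 3a->1: no, ba/babaa meet in 2. 3a->2: no, ba/abbba meet in 2. 3a->3: ok.
bbbab: 3b undefined. 3b->0: ok.
All examples now run through 4 states with every (state, symbol) defined. Accept strings end in {0,2}, Reject strings end in {1,3}; accept={0,2}.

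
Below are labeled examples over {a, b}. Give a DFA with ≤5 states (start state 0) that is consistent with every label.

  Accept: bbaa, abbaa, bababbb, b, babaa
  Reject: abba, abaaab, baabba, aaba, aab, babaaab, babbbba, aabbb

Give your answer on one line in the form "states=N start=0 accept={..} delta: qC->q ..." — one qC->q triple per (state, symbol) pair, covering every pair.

Fold the examples into a partial DFA from state 0: repeatedly fix the first undefined (state, symbol) met by the shortest-then-alphabetical prefix, trying targets in increasing order and rejecting any under which an Accept and a Reject string meet in one state with the same remainder; add a state when all current targets are rejected. Accepting states are where Accept strings end.
a: 0a undefined. 0a->0: no, b/aab meet in 0 with "b" left. Open state 1: 0a->1.
b: 0b undefined. 0b->0: ok.
aa: 1a undefined. 1a->0: no, bbaa/aab meet in 0. 1a->1: ok.
ab: 1b undefined. 1b->0: no, bbaa/abba meet in 1. 1b->1: no, bbaa/abba meet in 1. Open state 2: 1b->2.
aba: 2a undefined. 2a->0: no, bababbb/aaba meet in 0. 2a->1: no, bbaa/aaba meet in 1. 2a->2: no, babaa/aaba meet in 2. Open state 3: 2a->3.
abb: 2b undefined. 2b->0: no, bbaa/abba meet in 1. 2b->1: no, bbaa/abba meet in 1. 2b->2: ok.
abaa: 3a undefined. 3a->0: ok.
babab: 3b undefined. 3b->0: ok.
All examples now run through 4 states with every (state, symbol) defined. Accept strings end in {0,1}, Reject strings end in {2,3}; accept={0,1}.

states=4 start=0 accept={0,1} delta: 0a->1 0b->0 1a->1 1b->2 2a->3 2b->2 3a->0 3b->0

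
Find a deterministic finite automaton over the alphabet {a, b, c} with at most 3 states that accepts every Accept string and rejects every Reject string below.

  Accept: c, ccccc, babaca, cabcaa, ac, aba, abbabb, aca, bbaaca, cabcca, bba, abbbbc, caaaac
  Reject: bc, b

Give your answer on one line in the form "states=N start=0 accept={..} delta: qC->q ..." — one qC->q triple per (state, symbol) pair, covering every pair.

states=2 start=0 accept={0} delta: 0a->0 0b->1 0c->0 1a->0 1b->0 1c->1

State merging on the prefix tree: take the shortest (then alphabetical) example prefix whose next move is undefined and point that move at state 0, else 1, else 2, ...; a target is out if some Accept/Reject pair would then sit in one state with the same input left (inseparable). If every existing state is out, open a new one.
a: 0a undefined. 0a->0: ok.
b: 0b undefined. 0b->0: no, c/bc meet in 0 with "c" left. Open state 1: 0b->1.
c: 0c undefined. 0c->0: ok.
ba: 1a undefined. 1a->0: ok.
bb: 1b undefined. 1b->0: ok.
bc: 1c undefined. 1c->0: no, c/bc meet in 0. 1c->1: ok.
All examples now run through 2 states with every (state, symbol) defined. Accept strings end in {0}, Reject strings end in {1}; accept={0}.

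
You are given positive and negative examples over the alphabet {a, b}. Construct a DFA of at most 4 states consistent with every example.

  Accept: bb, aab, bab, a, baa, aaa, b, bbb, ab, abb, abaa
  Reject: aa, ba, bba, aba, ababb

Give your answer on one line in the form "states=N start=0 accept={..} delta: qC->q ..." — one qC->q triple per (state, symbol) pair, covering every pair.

states=4 start=0 accept={1,2} delta: 0a->1 0b->1 1a->0 1b->2 2a->3 2b->1 3a->1 3b->3

State merging on the prefix tree: take the shortest (then alphabetical) example prefix whose next move is undefined and point that move at state 0, else 1, else 2, ...; a target is out if some Accept/Reject pair would then sit in one state with the same input left (inseparable). If every existing state is out, open a new one.
a: 0a undefined. 0a->0: no, a/aa meet in 0. Open state 1: 0a->1.
b: 0b undefined. 0b->0: no, a/ba meet in 1. 0b->1: ok.
aa: 1a undefined. 1a->0: ok.
ab: 1b undefined. 1b->0: no, bb/aa meet in 0. 1b->1: no, bb/ababb meet in 1. Open state 2: 1b->2.
aba: 2a undefined. 2a->0: no, bb/ababb meet in 2. 2a->1: no, aab/bba meet in 1. 2a->2: no, bb/bba meet in 2. Open state 3: 2a->3.
abb: 2b undefined. 2b->0: no, bbb/aa meet in 0. 2b->1: ok.
abaa: 3a undefined. 3a->0: no, abaa/aa meet in 0. 3a->1: ok.
abab: 3b undefined. 3b->0: no, aab/ababb meet in 1. 3b->1: no, bb/ababb meet in 2. 3b->2: no, aab/ababb meet in 1. 3b->3: ok.
All examples now run through 4 states with every (state, symbol) defined. Accept strings end in {1,2}, Reject strings end in {0,3}; accept={1,2}.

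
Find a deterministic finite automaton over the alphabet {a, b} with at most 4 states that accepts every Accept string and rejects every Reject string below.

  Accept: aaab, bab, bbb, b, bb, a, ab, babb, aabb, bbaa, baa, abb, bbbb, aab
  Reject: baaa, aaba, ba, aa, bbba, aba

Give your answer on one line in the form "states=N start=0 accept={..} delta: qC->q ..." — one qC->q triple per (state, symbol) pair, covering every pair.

states=2 start=0 accept={1} delta: 0a->1 0b->1 1a->0 1b->1

Grow the machine one transition at a time. Run the examples from 0; the earliest place one falls off (shortest prefix, ties alphabetical) gets sent to the lowest-numbered state that keeps every Accept/Reject pair distinguishable — a pair clashes when both reach the same state with identical unread suffix — and to a fresh state only if none does.
a: 0a undefined. 0a->0: no, a/aa meet in 0. Open state 1: 0a->1.
b: 0b undefined. 0b->0: no, a/ba meet in 1. 0b->1: ok.
aa: 1a undefined. 1a->0: ok.
ab: 1b undefined. 1b->0: no, aaab/baaa meet in 0. 1b->1: ok.
All examples now run through 2 states with every (state, symbol) defined. Accept strings end in {1}, Reject strings end in {0}; accept={1}.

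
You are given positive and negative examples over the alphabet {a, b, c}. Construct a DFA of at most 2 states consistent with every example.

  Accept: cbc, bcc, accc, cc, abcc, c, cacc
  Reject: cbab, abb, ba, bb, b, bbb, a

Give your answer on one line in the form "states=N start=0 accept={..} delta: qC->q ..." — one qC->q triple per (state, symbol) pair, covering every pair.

Fold the examples into a partial DFA from state 0: repeatedly fix the first undefined (state, symbol) met by the shortest-then-alphabetical prefix, trying targets in increasing order and rejecting any under which an Accept and a Reject string meet in one state with the same remainder; add a state when all current targets are rejected. Accepting states are where Accept strings end.
a: 0a undefined. 0a->0: ok.
b: 0b undefined. 0b->0: ok.
c: 0c undefined. 0c->0: no, cbc/cbab meet in 0. Open state 1: 0c->1.
ca: 1a undefined. 1a->0: ok.
cb: 1b undefined. 1b->0: ok.
cc: 1c undefined. 1c->0: no, bcc/cbab meet in 0. 1c->1: ok.
All examples now run through 2 states with every (state, symbol) defined. Accept strings end in {1}, Reject strings end in {0}; accept={1}.

states=2 start=0 accept={1} delta: 0a->0 0b->0 0c->1 1a->0 1b->0 1c->1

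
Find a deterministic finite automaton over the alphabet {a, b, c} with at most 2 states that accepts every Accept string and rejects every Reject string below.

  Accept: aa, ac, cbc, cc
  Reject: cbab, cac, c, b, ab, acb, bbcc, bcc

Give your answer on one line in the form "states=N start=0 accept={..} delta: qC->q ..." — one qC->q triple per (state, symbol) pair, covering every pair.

states=2 start=0 accept={0} delta: 0a->1 0b->1 0c->1 1a->0 1b->1 1c->0

Fold the examples into a partial DFA from state 0: repeatedly fix the first undefined (state, symbol) met by the shortest-then-alphabetical prefix, trying targets in increasing order and rejecting any under which an Accept and a Reject string meet in one state with the same remainder; add a state when all current targets are rejected. Accepting states are where Accept strings end.
a: 0a undefined. 0a->0: no, ac/c meet in 0 with "c" left. Open state 1: 0a->1.
b: 0b undefined. 0b->0: no, cc/bbcc meet in 0 with "cc" left. 0b->1: ok.
c: 0c undefined. 0c->0: no, ac/cac meet in 1 with "c" left. 0c->1: ok.
aa: 1a undefined. 1a->0: ok.
ab: 1b undefined. 1b->0: no, aa/cbab meet in 0. 1b->1: ok.
ac: 1c undefined. 1c->0: ok.
All examples now run through 2 states with every (state, symbol) defined. Accept strings end in {0}, Reject strings end in {1}; accept={0}.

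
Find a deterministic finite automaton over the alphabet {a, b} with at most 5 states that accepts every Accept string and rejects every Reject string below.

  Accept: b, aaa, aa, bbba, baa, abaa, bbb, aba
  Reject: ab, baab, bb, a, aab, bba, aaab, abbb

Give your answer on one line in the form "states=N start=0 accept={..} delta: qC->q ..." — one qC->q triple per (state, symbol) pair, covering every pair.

Grow the machine one transition at a time. Run the examples from 0; the earliest place one falls off (shortest prefix, ties alphabetical) gets sent to the lowest-numbered state that keeps every Accept/Reject pair distinguishable — a pair clashes when both reach the same state with identical unread suffix — and to a fresh state only if none does.
a: 0a undefined. 0a->0: no, b/ab meet in 0 with "b" left. Open state 1: 0a->1.
b: 0b undefined. 0b->0: no, b/bb meet in 0. 0b->1: no, b/a meet in 1. Open state 2: 0b->2.
aa: 1a undefined. 1a->0: no, b/aab meet in 2. 1a->1: no, aaa/a meet in 1. 1a->2: ok.
ab: 1b undefined. 1b->0: no, aba/a meet in 1. 1b->1: ok.
ba: 2a undefined. 2a->0: no, b/aaab meet in 2. 2a->1: no, aaa/ab meet in 1. 2a->2: ok.
bb: 2b undefined. 2b->0: ok.
All examples now run through 3 states with every (state, symbol) defined. Accept strings end in {2}, Reject strings end in {0,1}; accept={2}.

states=3 start=0 accept={2} delta: 0a->1 0b->2 1a->2 1b->1 2a->2 2b->0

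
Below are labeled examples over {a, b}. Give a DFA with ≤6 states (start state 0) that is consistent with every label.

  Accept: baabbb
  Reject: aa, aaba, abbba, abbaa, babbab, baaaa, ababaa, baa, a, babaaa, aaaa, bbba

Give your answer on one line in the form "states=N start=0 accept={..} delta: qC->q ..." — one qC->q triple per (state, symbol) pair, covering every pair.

State merging on the prefix tree: take the shortest (then alphabetical) example prefix whose next move is undefined and point that move at state 0, else 1, else 2, ...; a target is out if some Accept/Reject pair would then sit in one state with the same input left (inseparable). If every existing state is out, open a new one.
a: 0a undefined. 0a->0: ok.
b: 0b undefined. 0b->0: no, baabbb/aa meet in 0. Open state 1: 0b->1.
ba: 1a undefined. 1a->0: ok.
bb: 1b undefined. 1b->0: no, baabbb/babbab meet in 1. 1b->1: no, baabbb/babbab meet in 1. Open state 2: 1b->2.
bbb: 2b undefined. 2b->0: no, baabbb/aa meet in 0. 2b->1: ok.
abba: 2a undefined. 2a->0: no, baabbb/babbab meet in 1. 2a->1: ok.
All examples now run through 3 states with every (state, symbol) defined. Accept strings end in {1}, Reject strings end in {0,2}; accept={1}.

states=3 start=0 accept={1} delta: 0a->0 0b->1 1a->0 1b->2 2a->1 2b->1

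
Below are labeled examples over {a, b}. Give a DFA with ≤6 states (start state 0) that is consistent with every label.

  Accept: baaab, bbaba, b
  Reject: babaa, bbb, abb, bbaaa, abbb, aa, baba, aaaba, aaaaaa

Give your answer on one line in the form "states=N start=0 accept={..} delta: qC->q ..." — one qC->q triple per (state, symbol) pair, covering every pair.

states=3 start=0 accept={1} delta: 0a->0 0b->1 1a->0 1b->2 2a->1 2b->0

Fold the examples into a partial DFA from state 0: repeatedly fix the first undefined (state, symbol) met by the shortest-then-alphabetical prefix, trying targets in increasing order and rejecting any under which an Accept and a Reject string meet in one state with the same remainder; add a state when all current targets are rejected. Accepting states are where Accept strings end.
a: 0a undefined. 0a->0: ok.
b: 0b undefined. 0b->0: no, baaab/babaa meet in 0. Open state 1: 0b->1.
ba: 1a undefined. 1a->0: ok.
bb: 1b undefined. 1b->0: no, baaab/bbb meet in 1. 1b->1: no, baaab/bbb meet in 1. Open state 2: 1b->2.
bba: 2a undefined. 2a->0: no, bbaba/babaa meet in 0. 2a->1: ok.
bbb: 2b undefined. 2b->0: ok.
All examples now run through 3 states with every (state, symbol) defined. Accept strings end in {1}, Reject strings end in {0,2}; accept={1}.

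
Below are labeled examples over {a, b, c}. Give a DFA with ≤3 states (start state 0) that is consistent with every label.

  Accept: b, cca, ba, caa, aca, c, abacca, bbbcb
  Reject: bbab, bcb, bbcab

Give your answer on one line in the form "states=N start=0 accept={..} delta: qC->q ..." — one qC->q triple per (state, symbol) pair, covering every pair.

states=3 start=0 accept={0,1} delta: 0a->0 0b->1 0c->0 1a->0 1b->2 1c->1 2a->1 2b->0 2c->2

State merging on the prefix tree: take the shortest (then alphabetical) example prefix whose next move is undefined and point that move at state 0, else 1, else 2, ...; a target is out if some Accept/Reject pair would then sit in one state with the same input left (inseparable). If every existing state is out, open a new one.
a: 0a undefined. 0a->0: ok.
b: 0b undefined. 0b->0: no, b/bbab meet in 0. Open state 1: 0b->1.
c: 0c undefined. 0c->0: ok.
ba: 1a undefined. 1a->0: ok.
bb: 1b undefined. 1b->0: no, b/bbab meet in 1. 1b->1: no, b/bbab meet in 1. Open state 2: 1b->2.
bc: 1c undefined. 1c->0: no, b/bcb meet in 1. 1c->1: ok.
bba: 2a undefined. 2a->0: no, b/bbab meet in 1. 2a->1: ok.
bbb: 2b undefined. 2b->0: ok.
bbc: 2c undefined. 2c->0: no, b/bbcab meet in 1. 2c->1: no, b/bbcab meet in 1. 2c->2: ok.
All examples now run through 3 states with every (state, symbol) defined. Accept strings end in {0,1}, Reject strings end in {2}; accept={0,1}.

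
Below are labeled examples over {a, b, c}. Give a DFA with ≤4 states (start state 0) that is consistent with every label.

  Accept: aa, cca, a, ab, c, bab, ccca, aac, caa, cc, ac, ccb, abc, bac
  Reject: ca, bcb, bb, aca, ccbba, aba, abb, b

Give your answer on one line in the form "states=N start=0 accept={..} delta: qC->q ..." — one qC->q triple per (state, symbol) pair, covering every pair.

states=4 start=0 accept={1,2,3} delta: 0a->1 0b->0 0c->2 1a->1 1b->2 1c->2 2a->0 2b->0 2c->3 3a->1 3b->1 3c->0

State merging on the prefix tree: take the shortest (then alphabetical) example prefix whose next move is undefined and point that move at state 0, else 1, else 2, ...; a target is out if some Accept/Reject pair would then sit in one state with the same input left (inseparable). If every existing state is out, open a new one.
a: 0a undefined. 0a->0: no, ab/b meet in 0 with "b" left. Open state 1: 0a->1.
b: 0b undefined. 0b->0: ok.
c: 0c undefined. 0c->0: no, cca/ca meet in 1. 0c->1: no, aa/ca meet in 1 with "a" left. Open state 2: 0c->2.
aa: 1a undefined. 1a->0: no, aa/bb meet in 0. 1a->1: ok.
ab: 1b undefined. 1b->0: no, aa/aba meet in 1. 1b->1: no, aa/aba meet in 1. 1b->2: ok.
ac: 1c undefined. 1c->0: no, aa/aca meet in 1. 1c->1: no, aa/aca meet in 1. 1c->2: ok.
ca: 2a undefined. 2a->0: ok.
cc: 2c undefined. 2c->0: no, aa/ccbba meet in 1. 2c->1: no, ccca/ca meet in 0. 2c->2: no, cca/ca meet in 0. Open state 3: 2c->3.
abb: 2b undefined. 2b->0: ok.
cca: 3a undefined. 3a->0: no, cca/ca meet in 0. 3a->1: ok.
ccb: 3b undefined. 3b->0: no, aa/ccbba meet in 1. 3b->1: ok.
ccc: 3c undefined. 3c->0: ok.
All examples now run through 4 states with every (state, symbol) defined. Accept strings end in {1,2,3}, Reject strings end in {0}; accept={1,2,3}.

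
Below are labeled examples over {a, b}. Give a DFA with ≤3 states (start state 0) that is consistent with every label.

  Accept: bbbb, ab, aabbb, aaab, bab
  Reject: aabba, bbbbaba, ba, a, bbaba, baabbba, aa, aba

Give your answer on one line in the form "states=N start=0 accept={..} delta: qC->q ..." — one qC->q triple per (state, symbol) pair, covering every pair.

states=2 start=0 accept={1} delta: 0a->0 0b->1 1a->0 1b->1

Fold the examples into a partial DFA from state 0: repeatedly fix the first undefined (state, symbol) met by the shortest-then-alphabetical prefix, trying targets in increasing order and rejecting any under which an Accept and a Reject string meet in one state with the same remainder; add a state when all current targets are rejected. Accepting states are where Accept strings end.
a: 0a undefined. 0a->0: ok.
b: 0b undefined. 0b->0: no, bbbb/aabba meet in 0. Open state 1: 0b->1.
ba: 1a undefined. 1a->0: ok.
bb: 1b undefined. 1b->0: no, bbbb/aabba meet in 0. 1b->1: ok.
All examples now run through 2 states with every (state, symbol) defined. Accept strings end in {1}, Reject strings end in {0}; accept={1}.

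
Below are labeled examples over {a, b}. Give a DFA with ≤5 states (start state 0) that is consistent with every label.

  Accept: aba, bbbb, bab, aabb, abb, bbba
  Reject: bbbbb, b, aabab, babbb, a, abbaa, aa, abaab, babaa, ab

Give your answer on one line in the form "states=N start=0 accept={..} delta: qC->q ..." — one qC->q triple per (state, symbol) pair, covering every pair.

states=4 start=0 accept={0,3} delta: 0a->1 0b->1 1a->2 1b->2 2a->0 2b->3 3a->0 3b->0

Fold the examples into a partial DFA from state 0: repeatedly fix the first undefined (state, symbol) met by the shortest-then-alphabetical prefix, trying targets in increasing order and rejecting any under which an Accept and a Reject string meet in one state with the same remainder; add a state when all current targets are rejected. Accepting states are where Accept strings end.
a: 0a undefined. 0a->0: no, bab/aabab meet in 0 with "bab" left. Open state 1: 0a->1.
b: 0b undefined. 0b->0: no, bbbb/bbbbb meet in 0. 0b->1: ok.
aa: 1a undefined. 1a->0: no, bab/b meet in 1. 1a->1: no, bbbb/babbb meet in 1 with "bbb" left. Open state 2: 1a->2.
ab: 1b undefined. 1b->0: no, aba/bbbbb meet in 1. 1b->1: no, aba/aa meet in 2. 1b->2: ok.
aab: 2b undefined. 2b->0: no, bbbb/b meet in 1. 2b->1: no, aba/abbaa meet in 2 with "a" left. 2b->2: no, bbbb/bbbbb meet in 2. Open state 3: 2b->3.
aba: 2a undefined. 2a->0: ok.
aaba: 3a undefined. 3a->0: ok.
aabb: 3b undefined. 3b->0: ok.
All examples now run through 4 states with every (state, symbol) defined. Accept strings end in {0,3}, Reject strings end in {1,2}; accept={0,3}.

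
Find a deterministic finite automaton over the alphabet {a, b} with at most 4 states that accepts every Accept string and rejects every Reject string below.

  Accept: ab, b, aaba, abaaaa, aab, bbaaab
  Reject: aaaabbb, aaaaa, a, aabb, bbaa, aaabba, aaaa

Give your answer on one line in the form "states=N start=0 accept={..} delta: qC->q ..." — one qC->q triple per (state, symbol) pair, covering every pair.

states=3 start=0 accept={1} delta: 0a->0 0b->1 1a->1 1b->2 2a->0 2b->0

Grow the machine one transition at a time. Run the examples from 0; the earliest place one falls off (shortest prefix, ties alphabetical) gets sent to the lowest-numbered state that keeps every Accept/Reject pair distinguishable — a pair clashes when both reach the same state with identical unread suffix — and to a fresh state only if none does.
a: 0a undefined. 0a->0: ok.
b: 0b undefined. 0b->0: no, ab/aaaabbb meet in 0. Open state 1: 0b->1.
bb: 1b undefined. 1b->0: no, ab/aaaabbb meet in 1. 1b->1: no, ab/aaaabbb meet in 1. Open state 2: 1b->2.
aba: 1a undefined. 1a->0: no, aaba/aaaaa meet in 0. 1a->1: ok.
bba: 2a undefined. 2a->0: ok.
aaaabbb: 2b undefined. 2b->0: ok.
All examples now run through 3 states with every (state, symbol) defined. Accept strings end in {1}, Reject strings end in {0,2}; accept={1}.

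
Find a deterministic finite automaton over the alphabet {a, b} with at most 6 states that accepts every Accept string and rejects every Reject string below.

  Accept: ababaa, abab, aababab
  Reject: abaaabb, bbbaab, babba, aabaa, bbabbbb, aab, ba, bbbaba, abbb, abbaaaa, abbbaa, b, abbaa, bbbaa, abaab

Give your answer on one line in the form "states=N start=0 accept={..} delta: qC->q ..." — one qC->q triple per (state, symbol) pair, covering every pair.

Grow the machine one transition at a time. Run the examples from 0; the earliest place one falls off (shortest prefix, ties alphabetical) gets sent to the lowest-numbered state that keeps every Accept/Reject pair distinguishable — a pair clashes when both reach the same state with identical unread suffix — and to a fresh state only if none does.
a: 0a undefined. 0a->0: ok.
b: 0b undefined. 0b->0: no, ababaa/abaaabb meet in 0. Open state 1: 0b->1.
ba: 1a undefined. 1a->0: no, ababaa/aabaa meet in 0. 1a->1: no, ababaa/abbaa meet in 1 with "baa" left. Open state 2: 1a->2.
bb: 1b undefined. 1b->0: ok.
bab: 2b undefined. 2b->0: no, ababaa/bbabbbb meet in 0. 2b->1: no, ababaa/aabaa meet in 2 with "a" left. 2b->2: no, abab/ba meet in 2. Open state 3: 2b->3.
abaa: 2a undefined. 2a->0: ok.
babb: 3b undefined. 3b->0: ok.
ababa: 3a undefined. 3a->0: no, ababaa/abaaabb meet in 0. 3a->1: no, ababaa/ba meet in 2. 3a->2: no, ababaa/abaaabb meet in 0. 3a->3: no, ababaa/bbbaba meet in 3. Open state 4: 3a->4.
ababaa: 4a undefined. 4a->0: no, ababaa/abaaabb meet in 0. 4a->1: no, ababaa/bbbaab meet in 1. 4a->2: no, ababaa/ba meet in 2. 4a->3: ok.
aababab: 4b undefined. 4b->0: no, aababab/abaaabb meet in 0. 4b->1: no, aababab/bbbaab meet in 1. 4b->2: no, aababab/ba meet in 2. 4b->3: ok.
All examples now run through 5 states with every (state, symbol) defined. Accept strings end in {3}, Reject strings end in {0,1,2,4}; accept={3}.

states=5 start=0 accept={3} delta: 0a->0 0b->1 1a->2 1b->0 2a->0 2b->3 3a->4 3b->0 4a->3 4b->3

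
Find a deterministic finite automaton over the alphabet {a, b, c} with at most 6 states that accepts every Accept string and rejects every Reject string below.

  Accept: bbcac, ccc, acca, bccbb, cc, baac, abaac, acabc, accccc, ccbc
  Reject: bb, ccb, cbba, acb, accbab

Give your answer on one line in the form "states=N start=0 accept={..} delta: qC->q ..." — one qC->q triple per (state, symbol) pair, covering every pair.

State merging on the prefix tree: take the shortest (then alphabetical) example prefix whose next move is undefined and point that move at state 0, else 1, else 2, ...; a target is out if some Accept/Reject pair would then sit in one state with the same input left (inseparable). If every existing state is out, open a new one.
a: 0a undefined. 0a->0: ok.
b: 0b undefined. 0b->0: ok.
c: 0c undefined. 0c->0: no, bbcac/bb meet in 0. Open state 1: 0c->1.
cb: 1b undefined. 1b->0: ok.
cc: 1c undefined. 1c->0: no, acca/bb meet in 0. 1c->1: no, bccbb/bb meet in 0. Open state 2: 1c->2.
aca: 1a undefined. 1a->0: ok.
ccb: 2b undefined. 2b->0: no, bccbb/bb meet in 0. 2b->1: no, bbcac/ccb meet in 1. 2b->2: no, bccbb/ccb meet in 2. Open state 3: 2b->3.
ccc: 2c undefined. 2c->0: no, ccc/bb meet in 0. 2c->1: ok.
acca: 2a undefined. 2a->0: no, acca/bb meet in 0. 2a->1: ok.
ccbc: 3c undefined. 3c->0: no, ccbc/bb meet in 0. 3c->1: ok.
accba: 3a undefined. 3a->0: ok.
bccbb: 3b undefined. 3b->0: no, bccbb/bb meet in 0. 3b->1: ok.
All examples now run through 4 states with every (state, symbol) defined. Accept strings end in {1,2}, Reject strings end in {0,3}; accept={1,2}.

states=4 start=0 accept={1,2} delta: 0a->0 0b->0 0c->1 1a->0 1b->0 1c->2 2a->1 2b->3 2c->1 3a->0 3b->1 3c->1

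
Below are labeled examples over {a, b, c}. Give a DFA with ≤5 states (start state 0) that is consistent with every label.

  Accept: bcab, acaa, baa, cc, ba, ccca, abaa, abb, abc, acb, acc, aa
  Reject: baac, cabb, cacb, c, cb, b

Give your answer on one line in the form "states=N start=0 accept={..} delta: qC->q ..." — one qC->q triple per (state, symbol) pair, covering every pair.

states=4 start=0 accept={1} delta: 0a->1 0b->0 0c->2 1a->1 1b->3 1c->3 2a->3 2b->0 2c->1 3a->1 3b->1 3c->1

Grow the machine one transition at a time. Run the examples from 0; the earliest place one falls off (shortest prefix, ties alphabetical) gets sent to the lowest-numbered state that keeps every Accept/Reject pair distinguishable — a pair clashes when both reach the same state with identical unread suffix — and to a fresh state only if none does.
a: 0a undefined. 0a->0: no, acb/cb meet in 0 with "cb" left. Open state 1: 0a->1.
b: 0b undefined. 0b->0: ok.
c: 0c undefined. 0c->0: no, cc/c meet in 0. 0c->1: no, ba/c meet in 1. Open state 2: 0c->2.
aa: 1a undefined. 1a->0: no, baa/b meet in 0. 1a->1: ok.
ab: 1b undefined. 1b->0: no, abb/b meet in 0. 1b->1: no, abc/baac meet in 1 with "c" left. 1b->2: no, abb/cb meet in 2 with "b" left. Open state 3: 1b->3.
ac: 1c undefined. 1c->0: no, acb/baac meet in 0. 1c->1: no, acaa/baac meet in 1. 1c->2: no, acb/cb meet in 2 with "b" left. 1c->3: ok.
ca: 2a undefined. 2a->0: no, bcab/cabb meet in 0. 2a->1: no, bcab/baac meet in 3. 2a->2: no, bcab/cb meet in 2 with "b" left. 2a->3: ok.
cb: 2b undefined. 2b->0: ok.
cc: 2c undefined. 2c->0: no, cc/cb meet in 0. 2c->1: ok.
aba: 3a undefined. 3a->0: no, ccca/cb meet in 0. 3a->1: ok.
abb: 3b undefined. 3b->0: no, bcab/cabb meet in 0. 3b->1: ok.
abc: 3c undefined. 3c->0: no, abc/cacb meet in 0. 3c->1: ok.
All examples now run through 4 states with every (state, symbol) defined. Accept strings end in {1}, Reject strings end in {0,2,3}; accept={1}.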